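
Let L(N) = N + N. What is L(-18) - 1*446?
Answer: -482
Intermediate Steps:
L(N) = 2*N
L(-18) - 1*446 = 2*(-18) - 1*446 = -36 - 446 = -482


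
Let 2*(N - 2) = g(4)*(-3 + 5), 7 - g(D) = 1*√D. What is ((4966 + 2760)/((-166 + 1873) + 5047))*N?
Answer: 27041/3377 ≈ 8.0074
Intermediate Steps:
g(D) = 7 - √D
N = 7 (N = 2 + ((7 - √4)*(-3 + 5))/2 = 2 + ((7 - 1*2)*2)/2 = 2 + ((7 - 2)*2)/2 = 2 + (5*2)/2 = 2 + (½)*10 = 2 + 5 = 7)
((4966 + 2760)/((-166 + 1873) + 5047))*N = ((4966 + 2760)/((-166 + 1873) + 5047))*7 = (7726/(1707 + 5047))*7 = (7726/6754)*7 = (7726*(1/6754))*7 = (3863/3377)*7 = 27041/3377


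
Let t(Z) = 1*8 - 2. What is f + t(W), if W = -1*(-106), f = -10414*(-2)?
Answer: 20834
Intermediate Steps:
f = 20828
W = 106
t(Z) = 6 (t(Z) = 8 - 2 = 6)
f + t(W) = 20828 + 6 = 20834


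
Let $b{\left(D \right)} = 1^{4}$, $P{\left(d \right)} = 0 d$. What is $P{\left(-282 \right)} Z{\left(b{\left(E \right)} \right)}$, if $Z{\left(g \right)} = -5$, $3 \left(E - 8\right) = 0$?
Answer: $0$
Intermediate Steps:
$P{\left(d \right)} = 0$
$E = 8$ ($E = 8 + \frac{1}{3} \cdot 0 = 8 + 0 = 8$)
$b{\left(D \right)} = 1$
$P{\left(-282 \right)} Z{\left(b{\left(E \right)} \right)} = 0 \left(-5\right) = 0$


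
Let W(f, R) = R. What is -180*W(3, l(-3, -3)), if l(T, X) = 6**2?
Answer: -6480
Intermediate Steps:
l(T, X) = 36
-180*W(3, l(-3, -3)) = -180*36 = -6480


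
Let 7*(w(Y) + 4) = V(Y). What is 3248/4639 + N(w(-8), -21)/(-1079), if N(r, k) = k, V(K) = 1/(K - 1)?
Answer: 3602011/5005481 ≈ 0.71961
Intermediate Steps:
V(K) = 1/(-1 + K)
w(Y) = -4 + 1/(7*(-1 + Y))
3248/4639 + N(w(-8), -21)/(-1079) = 3248/4639 - 21/(-1079) = 3248*(1/4639) - 21*(-1/1079) = 3248/4639 + 21/1079 = 3602011/5005481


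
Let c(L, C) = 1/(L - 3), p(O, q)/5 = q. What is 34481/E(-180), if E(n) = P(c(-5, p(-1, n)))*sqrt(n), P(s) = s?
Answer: 137924*I*sqrt(5)/15 ≈ 20561.0*I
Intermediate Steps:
p(O, q) = 5*q
c(L, C) = 1/(-3 + L)
E(n) = -sqrt(n)/8 (E(n) = sqrt(n)/(-3 - 5) = sqrt(n)/(-8) = -sqrt(n)/8)
34481/E(-180) = 34481/((-3*I*sqrt(5)/4)) = 34481*(4*I*sqrt(5)/15) = 137924*I*sqrt(5)/15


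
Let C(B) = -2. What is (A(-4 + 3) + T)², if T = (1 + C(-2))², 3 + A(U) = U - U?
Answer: 4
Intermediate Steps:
A(U) = -3 (A(U) = -3 + (U - U) = -3 + 0 = -3)
T = 1 (T = (1 - 2)² = (-1)² = 1)
(A(-4 + 3) + T)² = (-3 + 1)² = (-2)² = 4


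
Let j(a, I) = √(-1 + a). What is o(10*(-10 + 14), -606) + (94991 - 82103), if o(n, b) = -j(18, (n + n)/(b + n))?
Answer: 12888 - √17 ≈ 12884.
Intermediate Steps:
o(n, b) = -√17 (o(n, b) = -√(-1 + 18) = -√17)
o(10*(-10 + 14), -606) + (94991 - 82103) = -√17 + (94991 - 82103) = -√17 + 12888 = 12888 - √17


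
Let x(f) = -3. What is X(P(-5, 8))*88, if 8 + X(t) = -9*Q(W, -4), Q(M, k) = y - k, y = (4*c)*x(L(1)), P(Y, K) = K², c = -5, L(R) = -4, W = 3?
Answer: -51392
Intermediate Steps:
y = 60 (y = (4*(-5))*(-3) = -20*(-3) = 60)
Q(M, k) = 60 - k
X(t) = -584 (X(t) = -8 - 9*(60 - 1*(-4)) = -8 - 9*(60 + 4) = -8 - 9*64 = -8 - 576 = -584)
X(P(-5, 8))*88 = -584*88 = -51392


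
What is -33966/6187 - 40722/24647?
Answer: -1089107016/152490989 ≈ -7.1421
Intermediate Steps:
-33966/6187 - 40722/24647 = -1089107016/152490989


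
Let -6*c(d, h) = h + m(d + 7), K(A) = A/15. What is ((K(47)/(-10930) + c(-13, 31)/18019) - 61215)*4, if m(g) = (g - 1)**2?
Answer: -361684554637286/1477107525 ≈ -2.4486e+5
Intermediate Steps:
m(g) = (-1 + g)**2
K(A) = A/15 (K(A) = A*(1/15) = A/15)
c(d, h) = -h/6 - (6 + d)**2/6 (c(d, h) = -(h + (-1 + (d + 7))**2)/6 = -(h + (-1 + (7 + d))**2)/6 = -(h + (6 + d)**2)/6 = -h/6 - (6 + d)**2/6)
((K(47)/(-10930) + c(-13, 31)/18019) - 61215)*4 = ((((1/15)*47)/(-10930) + (-1/6*31 - (6 - 13)**2/6)/18019) - 61215)*4 = (((47/15)*(-1/10930) + (-31/6 - 1/6*(-7)**2)*(1/18019)) - 61215)*4 = ((-47/163950 + (-31/6 - 1/6*49)*(1/18019)) - 61215)*4 = ((-47/163950 + (-31/6 - 49/6)*(1/18019)) - 61215)*4 = ((-47/163950 - 40/3*1/18019) - 61215)*4 = ((-47/163950 - 40/54057) - 61215)*4 = (-3032893/2954215050 - 61215)*4 = -180842277318643/2954215050*4 = -361684554637286/1477107525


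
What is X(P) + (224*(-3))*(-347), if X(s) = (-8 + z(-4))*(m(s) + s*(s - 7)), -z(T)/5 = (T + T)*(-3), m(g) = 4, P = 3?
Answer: 234208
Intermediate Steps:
z(T) = 30*T (z(T) = -5*(T + T)*(-3) = -5*2*T*(-3) = -(-30)*T = 30*T)
X(s) = -512 - 128*s*(-7 + s) (X(s) = (-8 + 30*(-4))*(4 + s*(s - 7)) = (-8 - 120)*(4 + s*(-7 + s)) = -128*(4 + s*(-7 + s)) = -512 - 128*s*(-7 + s))
X(P) + (224*(-3))*(-347) = (-512 - 128*3² + 896*3) + (224*(-3))*(-347) = (-512 - 128*9 + 2688) - 672*(-347) = (-512 - 1152 + 2688) + 233184 = 1024 + 233184 = 234208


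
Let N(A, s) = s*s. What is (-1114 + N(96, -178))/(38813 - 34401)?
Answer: 15285/2206 ≈ 6.9288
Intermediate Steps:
N(A, s) = s²
(-1114 + N(96, -178))/(38813 - 34401) = (-1114 + (-178)²)/(38813 - 34401) = (-1114 + 31684)/4412 = 30570*(1/4412) = 15285/2206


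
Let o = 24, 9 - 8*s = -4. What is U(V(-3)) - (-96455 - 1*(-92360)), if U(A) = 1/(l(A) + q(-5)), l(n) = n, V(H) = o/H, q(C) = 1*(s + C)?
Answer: 372637/91 ≈ 4094.9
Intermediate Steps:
s = 13/8 (s = 9/8 - 1/8*(-4) = 9/8 + 1/2 = 13/8 ≈ 1.6250)
q(C) = 13/8 + C (q(C) = 1*(13/8 + C) = 13/8 + C)
V(H) = 24/H
U(A) = 1/(-27/8 + A) (U(A) = 1/(A + (13/8 - 5)) = 1/(A - 27/8) = 1/(-27/8 + A))
U(V(-3)) - (-96455 - 1*(-92360)) = 8/(-27 + 8*(24/(-3))) - (-96455 - 1*(-92360)) = 8/(-27 + 8*(24*(-1/3))) - (-96455 + 92360) = 8/(-27 + 8*(-8)) - 1*(-4095) = 8/(-27 - 64) + 4095 = 8/(-91) + 4095 = 8*(-1/91) + 4095 = -8/91 + 4095 = 372637/91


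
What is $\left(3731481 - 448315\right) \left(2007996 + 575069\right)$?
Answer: $8480631183790$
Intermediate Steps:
$\left(3731481 - 448315\right) \left(2007996 + 575069\right) = 3283166 \cdot 2583065 = 8480631183790$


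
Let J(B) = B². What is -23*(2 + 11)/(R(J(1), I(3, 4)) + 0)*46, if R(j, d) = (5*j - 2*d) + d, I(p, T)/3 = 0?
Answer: -13754/5 ≈ -2750.8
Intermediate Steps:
I(p, T) = 0 (I(p, T) = 3*0 = 0)
R(j, d) = -d + 5*j (R(j, d) = (-2*d + 5*j) + d = -d + 5*j)
-23*(2 + 11)/(R(J(1), I(3, 4)) + 0)*46 = -23*(2 + 11)/((-1*0 + 5*1²) + 0)*46 = -299/((0 + 5*1) + 0)*46 = -299/((0 + 5) + 0)*46 = -299/(5 + 0)*46 = -299/5*46 = -13754/5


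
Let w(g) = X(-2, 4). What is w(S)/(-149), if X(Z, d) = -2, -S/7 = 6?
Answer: 2/149 ≈ 0.013423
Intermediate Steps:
S = -42 (S = -7*6 = -42)
w(g) = -2
w(S)/(-149) = -2/(-149) = -2*(-1/149) = 2/149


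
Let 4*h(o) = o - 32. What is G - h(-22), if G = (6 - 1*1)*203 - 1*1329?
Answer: -601/2 ≈ -300.50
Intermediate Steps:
h(o) = -8 + o/4 (h(o) = (o - 32)/4 = (-32 + o)/4 = -8 + o/4)
G = -314 (G = (6 - 1)*203 - 1329 = 5*203 - 1329 = 1015 - 1329 = -314)
G - h(-22) = -314 - (-8 + (¼)*(-22)) = -314 - (-8 - 11/2) = -314 - 1*(-27/2) = -314 + 27/2 = -601/2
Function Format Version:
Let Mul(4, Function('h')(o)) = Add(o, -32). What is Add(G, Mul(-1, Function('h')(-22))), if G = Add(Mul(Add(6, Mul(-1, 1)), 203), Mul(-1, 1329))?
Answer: Rational(-601, 2) ≈ -300.50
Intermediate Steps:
Function('h')(o) = Add(-8, Mul(Rational(1, 4), o)) (Function('h')(o) = Mul(Rational(1, 4), Add(o, -32)) = Mul(Rational(1, 4), Add(-32, o)) = Add(-8, Mul(Rational(1, 4), o)))
G = -314 (G = Add(Mul(Add(6, -1), 203), -1329) = Add(Mul(5, 203), -1329) = Add(1015, -1329) = -314)
Add(G, Mul(-1, Function('h')(-22))) = Add(-314, Mul(-1, Add(-8, Mul(Rational(1, 4), -22)))) = Add(-314, Mul(-1, Add(-8, Rational(-11, 2)))) = Add(-314, Mul(-1, Rational(-27, 2))) = Add(-314, Rational(27, 2)) = Rational(-601, 2)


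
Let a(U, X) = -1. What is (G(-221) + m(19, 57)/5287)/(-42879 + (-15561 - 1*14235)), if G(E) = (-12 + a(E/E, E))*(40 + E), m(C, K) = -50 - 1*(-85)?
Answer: -4146782/128077575 ≈ -0.032377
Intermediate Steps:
m(C, K) = 35 (m(C, K) = -50 + 85 = 35)
G(E) = -520 - 13*E (G(E) = (-12 - 1)*(40 + E) = -13*(40 + E) = -520 - 13*E)
(G(-221) + m(19, 57)/5287)/(-42879 + (-15561 - 1*14235)) = ((-520 - 13*(-221)) + 35/5287)/(-42879 + (-15561 - 1*14235)) = ((-520 + 2873) + 35*(1/5287))/(-42879 + (-15561 - 14235)) = (2353 + 35/5287)/(-42879 - 29796) = (12440346/5287)/(-72675) = (12440346/5287)*(-1/72675) = -4146782/128077575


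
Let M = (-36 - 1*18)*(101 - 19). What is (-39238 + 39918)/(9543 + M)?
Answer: 136/1023 ≈ 0.13294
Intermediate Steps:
M = -4428 (M = (-36 - 18)*82 = -54*82 = -4428)
(-39238 + 39918)/(9543 + M) = (-39238 + 39918)/(9543 - 4428) = 680/5115 = 680*(1/5115) = 136/1023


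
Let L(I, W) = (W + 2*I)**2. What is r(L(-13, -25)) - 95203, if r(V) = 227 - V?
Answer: -97577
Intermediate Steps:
r(L(-13, -25)) - 95203 = (227 - (-25 + 2*(-13))**2) - 95203 = (227 - (-25 - 26)**2) - 95203 = (227 - 1*(-51)**2) - 95203 = (227 - 1*2601) - 95203 = (227 - 2601) - 95203 = -2374 - 95203 = -97577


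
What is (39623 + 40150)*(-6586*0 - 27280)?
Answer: -2176207440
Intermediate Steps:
(39623 + 40150)*(-6586*0 - 27280) = 79773*(0 - 27280) = 79773*(-27280) = -2176207440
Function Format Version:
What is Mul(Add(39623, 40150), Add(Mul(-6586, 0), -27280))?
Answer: -2176207440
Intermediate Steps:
Mul(Add(39623, 40150), Add(Mul(-6586, 0), -27280)) = Mul(79773, Add(0, -27280)) = Mul(79773, -27280) = -2176207440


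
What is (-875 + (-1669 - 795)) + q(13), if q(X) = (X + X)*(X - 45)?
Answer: -4171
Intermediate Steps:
q(X) = 2*X*(-45 + X) (q(X) = (2*X)*(-45 + X) = 2*X*(-45 + X))
(-875 + (-1669 - 795)) + q(13) = (-875 + (-1669 - 795)) + 2*13*(-45 + 13) = (-875 - 2464) + 2*13*(-32) = -3339 - 832 = -4171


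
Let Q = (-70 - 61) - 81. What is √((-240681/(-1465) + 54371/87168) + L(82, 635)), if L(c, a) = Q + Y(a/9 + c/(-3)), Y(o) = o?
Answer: I*√985246725204010/15962640 ≈ 1.9664*I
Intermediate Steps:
Q = -212 (Q = -131 - 81 = -212)
L(c, a) = -212 - c/3 + a/9 (L(c, a) = -212 + (a/9 + c/(-3)) = -212 + (a*(⅑) + c*(-⅓)) = -212 + (a/9 - c/3) = -212 + (-c/3 + a/9) = -212 - c/3 + a/9)
√((-240681/(-1465) + 54371/87168) + L(82, 635)) = √((-240681/(-1465) + 54371/87168) + (-212 - ⅓*82 + (⅑)*635)) = √((-240681*(-1/1465) + 54371*(1/87168)) + (-212 - 82/3 + 635/9)) = √((240681/1465 + 54371/87168) - 1519/9) = √(21059334923/127701120 - 1519/9) = √(-1481328991/383103360) = I*√985246725204010/15962640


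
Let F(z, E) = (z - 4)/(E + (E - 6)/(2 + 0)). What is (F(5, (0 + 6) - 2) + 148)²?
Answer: 198025/9 ≈ 22003.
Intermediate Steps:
F(z, E) = (-4 + z)/(-3 + 3*E/2) (F(z, E) = (-4 + z)/(E + (-6 + E)/2) = (-4 + z)/(E + (-6 + E)*(½)) = (-4 + z)/(E + (-3 + E/2)) = (-4 + z)/(-3 + 3*E/2))
(F(5, (0 + 6) - 2) + 148)² = (2*(-4 + 5)/(3*(-2 + ((0 + 6) - 2))) + 148)² = ((⅔)*1/(-2 + (6 - 2)) + 148)² = ((⅔)*1/(-2 + 4) + 148)² = ((⅔)*1/2 + 148)² = ((⅔)*(½)*1 + 148)² = (⅓ + 148)² = (445/3)² = 198025/9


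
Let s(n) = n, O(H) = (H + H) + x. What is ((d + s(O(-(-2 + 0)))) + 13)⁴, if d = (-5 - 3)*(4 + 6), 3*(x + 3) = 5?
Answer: 1387488001/81 ≈ 1.7129e+7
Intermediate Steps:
x = -4/3 (x = -3 + (⅓)*5 = -3 + 5/3 = -4/3 ≈ -1.3333)
O(H) = -4/3 + 2*H (O(H) = (H + H) - 4/3 = 2*H - 4/3 = -4/3 + 2*H)
d = -80 (d = -8*10 = -80)
((d + s(O(-(-2 + 0)))) + 13)⁴ = ((-80 + (-4/3 + 2*(-(-2 + 0)))) + 13)⁴ = ((-80 + (-4/3 + 2*(-1*(-2)))) + 13)⁴ = ((-80 + (-4/3 + 2*2)) + 13)⁴ = ((-80 + (-4/3 + 4)) + 13)⁴ = ((-80 + 8/3) + 13)⁴ = (-232/3 + 13)⁴ = (-193/3)⁴ = 1387488001/81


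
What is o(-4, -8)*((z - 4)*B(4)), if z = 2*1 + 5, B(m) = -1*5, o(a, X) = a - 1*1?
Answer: 75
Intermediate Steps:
o(a, X) = -1 + a (o(a, X) = a - 1 = -1 + a)
B(m) = -5
z = 7 (z = 2 + 5 = 7)
o(-4, -8)*((z - 4)*B(4)) = (-1 - 4)*((7 - 4)*(-5)) = -15*(-5) = -5*(-15) = 75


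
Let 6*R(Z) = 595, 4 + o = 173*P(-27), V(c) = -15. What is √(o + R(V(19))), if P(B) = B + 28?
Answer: √9654/6 ≈ 16.376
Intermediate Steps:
P(B) = 28 + B
o = 169 (o = -4 + 173*(28 - 27) = -4 + 173*1 = -4 + 173 = 169)
R(Z) = 595/6 (R(Z) = (⅙)*595 = 595/6)
√(o + R(V(19))) = √(169 + 595/6) = √(1609/6) = √9654/6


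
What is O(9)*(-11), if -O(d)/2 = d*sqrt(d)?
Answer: 594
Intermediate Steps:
O(d) = -2*d**(3/2) (O(d) = -2*d*sqrt(d) = -2*d**(3/2))
O(9)*(-11) = -2*9**(3/2)*(-11) = -2*27*(-11) = -54*(-11) = 594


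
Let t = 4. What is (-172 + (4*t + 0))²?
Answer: 24336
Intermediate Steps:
(-172 + (4*t + 0))² = (-172 + (4*4 + 0))² = (-172 + (16 + 0))² = (-172 + 16)² = (-156)² = 24336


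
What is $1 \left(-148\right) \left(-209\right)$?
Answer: $30932$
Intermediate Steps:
$1 \left(-148\right) \left(-209\right) = \left(-148\right) \left(-209\right) = 30932$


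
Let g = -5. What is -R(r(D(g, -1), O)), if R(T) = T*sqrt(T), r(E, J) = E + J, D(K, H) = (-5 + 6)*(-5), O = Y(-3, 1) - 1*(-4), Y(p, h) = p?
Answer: 8*I ≈ 8.0*I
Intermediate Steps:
O = 1 (O = -3 - 1*(-4) = -3 + 4 = 1)
D(K, H) = -5 (D(K, H) = 1*(-5) = -5)
R(T) = T**(3/2)
-R(r(D(g, -1), O)) = -(-5 + 1)**(3/2) = -(-4)**(3/2) = -(-8)*I = 8*I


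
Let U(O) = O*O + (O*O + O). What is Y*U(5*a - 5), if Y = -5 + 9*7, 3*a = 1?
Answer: 9860/9 ≈ 1095.6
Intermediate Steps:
a = 1/3 (a = (1/3)*1 = 1/3 ≈ 0.33333)
Y = 58 (Y = -5 + 63 = 58)
U(O) = O + 2*O**2 (U(O) = O**2 + (O**2 + O) = O**2 + (O + O**2) = O + 2*O**2)
Y*U(5*a - 5) = 58*((5*(1/3) - 5)*(1 + 2*(5*(1/3) - 5))) = 58*((5/3 - 5)*(1 + 2*(5/3 - 5))) = 58*(-10*(1 + 2*(-10/3))/3) = 58*(-10*(1 - 20/3)/3) = 58*(-10/3*(-17/3)) = 58*(170/9) = 9860/9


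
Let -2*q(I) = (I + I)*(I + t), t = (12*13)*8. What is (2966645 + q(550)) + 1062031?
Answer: 3039776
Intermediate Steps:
t = 1248 (t = 156*8 = 1248)
q(I) = -I*(1248 + I) (q(I) = -(I + I)*(I + 1248)/2 = -2*I*(1248 + I)/2 = -I*(1248 + I))
(2966645 + q(550)) + 1062031 = (2966645 - 1*550*(1248 + 550)) + 1062031 = (2966645 - 1*550*1798) + 1062031 = (2966645 - 988900) + 1062031 = 1977745 + 1062031 = 3039776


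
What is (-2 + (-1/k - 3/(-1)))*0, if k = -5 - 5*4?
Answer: 0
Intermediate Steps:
k = -25 (k = -5 - 20 = -25)
(-2 + (-1/k - 3/(-1)))*0 = (-2 + (-1/(-25) - 3/(-1)))*0 = (-2 + (-1*(-1/25) - 3*(-1)))*0 = (-2 + (1/25 + 3))*0 = (-2 + 76/25)*0 = (26/25)*0 = 0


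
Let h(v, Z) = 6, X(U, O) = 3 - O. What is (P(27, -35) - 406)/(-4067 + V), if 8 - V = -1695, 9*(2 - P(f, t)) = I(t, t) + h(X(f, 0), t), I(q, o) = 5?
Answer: 3647/21276 ≈ 0.17141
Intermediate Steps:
P(f, t) = 7/9 (P(f, t) = 2 - (5 + 6)/9 = 2 - 1/9*11 = 2 - 11/9 = 7/9)
V = 1703 (V = 8 - 1*(-1695) = 8 + 1695 = 1703)
(P(27, -35) - 406)/(-4067 + V) = (7/9 - 406)/(-4067 + 1703) = -3647/9/(-2364) = -3647/9*(-1/2364) = 3647/21276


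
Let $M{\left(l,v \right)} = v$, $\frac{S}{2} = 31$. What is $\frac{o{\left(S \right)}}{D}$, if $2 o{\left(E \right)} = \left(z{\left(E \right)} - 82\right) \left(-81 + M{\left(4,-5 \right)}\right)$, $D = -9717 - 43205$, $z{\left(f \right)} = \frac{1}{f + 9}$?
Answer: $- \frac{250303}{3757462} \approx -0.066615$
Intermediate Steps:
$S = 62$ ($S = 2 \cdot 31 = 62$)
$z{\left(f \right)} = \frac{1}{9 + f}$
$D = -52922$ ($D = -9717 - 43205 = -52922$)
$o{\left(E \right)} = 3526 - \frac{43}{9 + E}$ ($o{\left(E \right)} = \frac{\left(\frac{1}{9 + E} - 82\right) \left(-81 - 5\right)}{2} = \frac{\left(-82 + \frac{1}{9 + E}\right) \left(-86\right)}{2} = \frac{7052 - \frac{86}{9 + E}}{2} = 3526 - \frac{43}{9 + E}$)
$\frac{o{\left(S \right)}}{D} = \frac{43 \frac{1}{9 + 62} \left(737 + 82 \cdot 62\right)}{-52922} = \frac{43 \left(737 + 5084\right)}{71} \left(- \frac{1}{52922}\right) = 43 \cdot \frac{1}{71} \cdot 5821 \left(- \frac{1}{52922}\right) = \frac{250303}{71} \left(- \frac{1}{52922}\right) = - \frac{250303}{3757462}$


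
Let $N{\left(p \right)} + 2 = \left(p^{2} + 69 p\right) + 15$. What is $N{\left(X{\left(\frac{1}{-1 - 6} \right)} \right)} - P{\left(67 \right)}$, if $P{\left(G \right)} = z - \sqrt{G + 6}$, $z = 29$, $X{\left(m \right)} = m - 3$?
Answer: $- \frac{10926}{49} + \sqrt{73} \approx -214.44$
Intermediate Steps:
$X{\left(m \right)} = -3 + m$
$N{\left(p \right)} = 13 + p^{2} + 69 p$ ($N{\left(p \right)} = -2 + \left(\left(p^{2} + 69 p\right) + 15\right) = -2 + \left(15 + p^{2} + 69 p\right) = 13 + p^{2} + 69 p$)
$P{\left(G \right)} = 29 - \sqrt{6 + G}$ ($P{\left(G \right)} = 29 - \sqrt{G + 6} = 29 - \sqrt{6 + G}$)
$N{\left(X{\left(\frac{1}{-1 - 6} \right)} \right)} - P{\left(67 \right)} = \left(13 + \left(-3 + \frac{1}{-1 - 6}\right)^{2} + 69 \left(-3 + \frac{1}{-1 - 6}\right)\right) - \left(29 - \sqrt{6 + 67}\right) = \left(13 + \left(-3 + \frac{1}{-7}\right)^{2} + 69 \left(-3 + \frac{1}{-7}\right)\right) - \left(29 - \sqrt{73}\right) = \left(13 + \left(-3 - \frac{1}{7}\right)^{2} + 69 \left(-3 - \frac{1}{7}\right)\right) - \left(29 - \sqrt{73}\right) = \left(13 + \left(- \frac{22}{7}\right)^{2} + 69 \left(- \frac{22}{7}\right)\right) - \left(29 - \sqrt{73}\right) = \left(13 + \frac{484}{49} - \frac{1518}{7}\right) - \left(29 - \sqrt{73}\right) = - \frac{9505}{49} - \left(29 - \sqrt{73}\right) = - \frac{10926}{49} + \sqrt{73}$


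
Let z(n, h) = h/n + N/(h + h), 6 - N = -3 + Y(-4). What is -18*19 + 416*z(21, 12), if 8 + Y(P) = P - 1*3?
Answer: 2182/7 ≈ 311.71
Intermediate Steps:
Y(P) = -11 + P (Y(P) = -8 + (P - 1*3) = -8 + (P - 3) = -8 + (-3 + P) = -11 + P)
N = 24 (N = 6 - (-3 + (-11 - 4)) = 6 - (-3 - 15) = 6 - 1*(-18) = 6 + 18 = 24)
z(n, h) = 12/h + h/n (z(n, h) = h/n + 24/(h + h) = h/n + 24/((2*h)) = h/n + 24*(1/(2*h)) = h/n + 12/h = 12/h + h/n)
-18*19 + 416*z(21, 12) = -18*19 + 416*(12/12 + 12/21) = -342 + 416*(12*(1/12) + 12*(1/21)) = -342 + 416*(1 + 4/7) = -342 + 416*(11/7) = -342 + 4576/7 = 2182/7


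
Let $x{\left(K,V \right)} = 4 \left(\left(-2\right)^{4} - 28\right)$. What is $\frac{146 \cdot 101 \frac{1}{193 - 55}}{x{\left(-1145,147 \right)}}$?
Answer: $- \frac{7373}{3312} \approx -2.2261$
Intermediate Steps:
$x{\left(K,V \right)} = -48$ ($x{\left(K,V \right)} = 4 \left(16 - 28\right) = 4 \left(-12\right) = -48$)
$\frac{146 \cdot 101 \frac{1}{193 - 55}}{x{\left(-1145,147 \right)}} = \frac{146 \cdot 101 \frac{1}{193 - 55}}{-48} = \frac{14746}{193 + \left(-70 + 15\right)} \left(- \frac{1}{48}\right) = \frac{14746}{193 - 55} \left(- \frac{1}{48}\right) = \frac{14746}{138} \left(- \frac{1}{48}\right) = 14746 \cdot \frac{1}{138} \left(- \frac{1}{48}\right) = \frac{7373}{69} \left(- \frac{1}{48}\right) = - \frac{7373}{3312}$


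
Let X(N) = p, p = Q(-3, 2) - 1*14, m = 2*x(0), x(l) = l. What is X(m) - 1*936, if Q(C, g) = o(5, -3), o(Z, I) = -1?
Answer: -951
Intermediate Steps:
Q(C, g) = -1
m = 0 (m = 2*0 = 0)
p = -15 (p = -1 - 1*14 = -1 - 14 = -15)
X(N) = -15
X(m) - 1*936 = -15 - 1*936 = -15 - 936 = -951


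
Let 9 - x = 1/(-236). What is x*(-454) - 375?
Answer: -526625/118 ≈ -4462.9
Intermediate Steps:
x = 2125/236 (x = 9 - 1/(-236) = 9 - 1*(-1/236) = 9 + 1/236 = 2125/236 ≈ 9.0042)
x*(-454) - 375 = (2125/236)*(-454) - 375 = -482375/118 - 375 = -526625/118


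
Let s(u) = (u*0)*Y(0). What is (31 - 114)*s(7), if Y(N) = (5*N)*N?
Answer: 0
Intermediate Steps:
Y(N) = 5*N²
s(u) = 0 (s(u) = (u*0)*(5*0²) = 0*(5*0) = 0*0 = 0)
(31 - 114)*s(7) = (31 - 114)*0 = -83*0 = 0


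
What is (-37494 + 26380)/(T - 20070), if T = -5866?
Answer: 5557/12968 ≈ 0.42852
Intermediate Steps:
(-37494 + 26380)/(T - 20070) = (-37494 + 26380)/(-5866 - 20070) = -11114/(-25936) = -11114*(-1/25936) = 5557/12968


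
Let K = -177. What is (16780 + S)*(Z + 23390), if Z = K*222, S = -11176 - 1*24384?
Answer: 298677120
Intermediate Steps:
S = -35560 (S = -11176 - 24384 = -35560)
Z = -39294 (Z = -177*222 = -39294)
(16780 + S)*(Z + 23390) = (16780 - 35560)*(-39294 + 23390) = -18780*(-15904) = 298677120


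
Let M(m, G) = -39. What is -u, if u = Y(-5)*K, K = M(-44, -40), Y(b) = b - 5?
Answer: -390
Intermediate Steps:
Y(b) = -5 + b
K = -39
u = 390 (u = (-5 - 5)*(-39) = -10*(-39) = 390)
-u = -1*390 = -390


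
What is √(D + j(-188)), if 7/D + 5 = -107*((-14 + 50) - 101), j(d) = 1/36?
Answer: √500539/4170 ≈ 0.16966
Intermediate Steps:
j(d) = 1/36
D = 7/6950 (D = 7/(-5 - 107*((-14 + 50) - 101)) = 7/(-5 - 107*(36 - 101)) = 7/(-5 - 107*(-65)) = 7/(-5 + 6955) = 7/6950 ≈ 0.0010072)
√(D + j(-188)) = √(7/6950 + 1/36) = √(3601/125100) = √500539/4170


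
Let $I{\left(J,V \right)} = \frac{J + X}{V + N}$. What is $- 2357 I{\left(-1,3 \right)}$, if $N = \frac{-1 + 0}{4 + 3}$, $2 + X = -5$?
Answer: $\frac{32998}{5} \approx 6599.6$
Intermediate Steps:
$X = -7$ ($X = -2 - 5 = -7$)
$N = - \frac{1}{7} \approx -0.14286$
$I{\left(J,V \right)} = \frac{-7 + J}{- \frac{1}{7} + V}$ ($I{\left(J,V \right)} = \frac{J - 7}{V - \frac{1}{7}} = \frac{-7 + J}{- \frac{1}{7} + V}$)
$- 2357 I{\left(-1,3 \right)} = - 2357 \frac{7 \left(-7 - 1\right)}{-1 + 7 \cdot 3} = - 2357 \cdot 7 \frac{1}{-1 + 21} \left(-8\right) = - 2357 \cdot 7 \cdot \frac{1}{20} \left(-8\right) = \left(-2357\right) \left(- \frac{14}{5}\right) = \frac{32998}{5}$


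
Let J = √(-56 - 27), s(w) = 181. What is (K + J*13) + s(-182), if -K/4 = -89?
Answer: 537 + 13*I*√83 ≈ 537.0 + 118.44*I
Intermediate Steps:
K = 356 (K = -4*(-89) = 356)
J = I*√83 (J = √(-83) = I*√83 ≈ 9.1104*I)
(K + J*13) + s(-182) = (356 + (I*√83)*13) + 181 = (356 + 13*I*√83) + 181 = 537 + 13*I*√83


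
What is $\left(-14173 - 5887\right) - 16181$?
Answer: $-36241$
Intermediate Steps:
$\left(-14173 - 5887\right) - 16181 = -20060 - 16181 = -36241$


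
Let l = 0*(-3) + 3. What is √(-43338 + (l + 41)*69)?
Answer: 3*I*√4478 ≈ 200.75*I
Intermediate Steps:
l = 3 (l = 0 + 3 = 3)
√(-43338 + (l + 41)*69) = √(-43338 + (3 + 41)*69) = √(-43338 + 44*69) = √(-43338 + 3036) = √(-40302) = 3*I*√4478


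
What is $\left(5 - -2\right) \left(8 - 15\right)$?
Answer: $-49$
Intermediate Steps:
$\left(5 - -2\right) \left(8 - 15\right) = \left(5 + 2\right) \left(-7\right) = 7 \left(-7\right) = -49$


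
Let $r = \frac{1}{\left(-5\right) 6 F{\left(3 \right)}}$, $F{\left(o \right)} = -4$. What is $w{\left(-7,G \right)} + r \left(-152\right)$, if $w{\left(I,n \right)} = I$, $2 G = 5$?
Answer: $- \frac{124}{15} \approx -8.2667$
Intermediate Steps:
$G = \frac{5}{2}$ ($G = \frac{1}{2} \cdot 5 = \frac{5}{2} \approx 2.5$)
$r = \frac{1}{120}$ ($r = \frac{1}{\left(-5\right) 6 \left(-4\right)} = \frac{1}{\left(-30\right) \left(-4\right)} = \frac{1}{120} \approx 0.0083333$)
$w{\left(-7,G \right)} + r \left(-152\right) = -7 + \frac{1}{120} \left(-152\right) = -7 - \frac{19}{15} = - \frac{124}{15}$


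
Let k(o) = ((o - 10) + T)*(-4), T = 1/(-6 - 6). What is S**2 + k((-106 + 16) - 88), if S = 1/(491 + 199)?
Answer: 358185901/476100 ≈ 752.33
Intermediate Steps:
T = -1/12 (T = 1/(-12) = -1/12 ≈ -0.083333)
k(o) = 121/3 - 4*o (k(o) = ((o - 10) - 1/12)*(-4) = ((-10 + o) - 1/12)*(-4) = (-121/12 + o)*(-4) = 121/3 - 4*o)
S = 1/690 ≈ 0.0014493
S**2 + k((-106 + 16) - 88) = (1/690)**2 + (121/3 - 4*((-106 + 16) - 88)) = 1/476100 + (121/3 - 4*(-90 - 88)) = 1/476100 + (121/3 - 4*(-178)) = 1/476100 + (121/3 + 712) = 1/476100 + 2257/3 = 358185901/476100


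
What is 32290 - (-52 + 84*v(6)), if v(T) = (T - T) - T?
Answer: 32846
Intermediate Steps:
v(T) = -T (v(T) = 0 - T = -T)
32290 - (-52 + 84*v(6)) = 32290 - (-52 + 84*(-1*6)) = 32290 - (-52 + 84*(-6)) = 32290 - (-52 - 504) = 32290 - 1*(-556) = 32290 + 556 = 32846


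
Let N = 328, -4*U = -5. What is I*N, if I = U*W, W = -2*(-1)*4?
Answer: 3280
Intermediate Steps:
U = 5/4 (U = -¼*(-5) = 5/4 ≈ 1.2500)
W = 8 (W = 2*4 = 8)
I = 10 (I = (5/4)*8 = 10)
I*N = 10*328 = 3280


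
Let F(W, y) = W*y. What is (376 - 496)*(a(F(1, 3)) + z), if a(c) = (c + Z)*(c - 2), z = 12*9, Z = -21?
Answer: -10800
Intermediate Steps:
z = 108
a(c) = (-21 + c)*(-2 + c) (a(c) = (c - 21)*(c - 2) = (-21 + c)*(-2 + c))
(376 - 496)*(a(F(1, 3)) + z) = (376 - 496)*((42 + (1*3)² - 23*3) + 108) = -120*((42 + 3² - 23*3) + 108) = -120*((42 + 9 - 69) + 108) = -120*(-18 + 108) = -120*90 = -10800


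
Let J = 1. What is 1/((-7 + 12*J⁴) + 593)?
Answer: 1/598 ≈ 0.0016722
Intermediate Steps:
1/((-7 + 12*J⁴) + 593) = 1/((-7 + 12*1⁴) + 593) = 1/((-7 + 12*1) + 593) = 1/((-7 + 12) + 593) = 1/(5 + 593) = 1/598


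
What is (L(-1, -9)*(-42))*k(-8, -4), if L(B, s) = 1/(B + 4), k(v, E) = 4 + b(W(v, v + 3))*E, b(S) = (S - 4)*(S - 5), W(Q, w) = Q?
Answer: 8680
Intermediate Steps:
b(S) = (-5 + S)*(-4 + S) (b(S) = (-4 + S)*(-5 + S) = (-5 + S)*(-4 + S))
k(v, E) = 4 + E*(20 + v² - 9*v) (k(v, E) = 4 + (20 + v² - 9*v)*E = 4 + E*(20 + v² - 9*v))
L(B, s) = 1/(4 + B)
(L(-1, -9)*(-42))*k(-8, -4) = (-42/(4 - 1))*(4 - 4*(20 + (-8)² - 9*(-8))) = (-42/3)*(4 - 4*(20 + 64 + 72)) = ((⅓)*(-42))*(4 - 4*156) = -14*(4 - 624) = -14*(-620) = 8680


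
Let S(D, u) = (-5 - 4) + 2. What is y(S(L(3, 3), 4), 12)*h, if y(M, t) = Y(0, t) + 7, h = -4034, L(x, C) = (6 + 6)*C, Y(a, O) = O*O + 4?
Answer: -625270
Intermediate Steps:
Y(a, O) = 4 + O**2 (Y(a, O) = O**2 + 4 = 4 + O**2)
L(x, C) = 12*C
S(D, u) = -7 (S(D, u) = -9 + 2 = -7)
y(M, t) = 11 + t**2 (y(M, t) = (4 + t**2) + 7 = 11 + t**2)
y(S(L(3, 3), 4), 12)*h = (11 + 12**2)*(-4034) = (11 + 144)*(-4034) = 155*(-4034) = -625270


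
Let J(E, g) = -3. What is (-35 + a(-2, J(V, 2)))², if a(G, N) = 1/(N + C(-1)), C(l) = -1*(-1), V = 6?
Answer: 5041/4 ≈ 1260.3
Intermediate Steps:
C(l) = 1
a(G, N) = 1/(1 + N) (a(G, N) = 1/(N + 1) = 1/(1 + N))
(-35 + a(-2, J(V, 2)))² = (-35 + 1/(1 - 3))² = (-35 + 1/(-2))² = (-35 - ½)² = (-71/2)² = 5041/4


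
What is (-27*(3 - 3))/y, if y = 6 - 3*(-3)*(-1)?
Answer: 0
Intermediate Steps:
y = -3 (y = 6 + 9*(-1) = 6 - 9 = -3)
(-27*(3 - 3))/y = -27*(3 - 3)/(-3) = -27*0*(-1/3) = 0*(-1/3) = 0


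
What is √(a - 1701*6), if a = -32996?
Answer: I*√43202 ≈ 207.85*I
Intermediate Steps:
√(a - 1701*6) = √(-32996 - 1701*6) = √(-32996 - 10206) = √(-43202) = I*√43202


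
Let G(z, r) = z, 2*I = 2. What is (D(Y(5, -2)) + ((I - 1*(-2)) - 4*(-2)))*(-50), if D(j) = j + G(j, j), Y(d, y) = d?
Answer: -1050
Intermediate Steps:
I = 1 (I = (1/2)*2 = 1)
D(j) = 2*j (D(j) = j + j = 2*j)
(D(Y(5, -2)) + ((I - 1*(-2)) - 4*(-2)))*(-50) = (2*5 + ((1 - 1*(-2)) - 4*(-2)))*(-50) = (10 + ((1 + 2) + 8))*(-50) = (10 + (3 + 8))*(-50) = (10 + 11)*(-50) = 21*(-50) = -1050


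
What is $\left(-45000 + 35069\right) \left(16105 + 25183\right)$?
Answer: $-410031128$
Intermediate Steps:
$\left(-45000 + 35069\right) \left(16105 + 25183\right) = \left(-9931\right) 41288 = -410031128$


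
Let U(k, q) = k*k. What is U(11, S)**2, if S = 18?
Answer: 14641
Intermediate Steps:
U(k, q) = k**2
U(11, S)**2 = (11**2)**2 = 121**2 = 14641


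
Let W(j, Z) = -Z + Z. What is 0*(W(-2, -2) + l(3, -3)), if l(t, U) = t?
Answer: 0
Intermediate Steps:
W(j, Z) = 0
0*(W(-2, -2) + l(3, -3)) = 0*(0 + 3) = 0*3 = 0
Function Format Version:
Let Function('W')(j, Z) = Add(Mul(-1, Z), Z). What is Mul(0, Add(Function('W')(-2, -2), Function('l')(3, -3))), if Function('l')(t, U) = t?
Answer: 0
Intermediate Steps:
Function('W')(j, Z) = 0
Mul(0, Add(Function('W')(-2, -2), Function('l')(3, -3))) = Mul(0, Add(0, 3)) = Mul(0, 3) = 0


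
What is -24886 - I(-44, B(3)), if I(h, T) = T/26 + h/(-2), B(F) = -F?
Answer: -647605/26 ≈ -24908.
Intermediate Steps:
I(h, T) = -h/2 + T/26 (I(h, T) = T*(1/26) + h*(-½) = T/26 - h/2 = -h/2 + T/26)
-24886 - I(-44, B(3)) = -24886 - (-½*(-44) + (-1*3)/26) = -24886 - (22 + (1/26)*(-3)) = -24886 - (22 - 3/26) = -24886 - 1*569/26 = -24886 - 569/26 = -647605/26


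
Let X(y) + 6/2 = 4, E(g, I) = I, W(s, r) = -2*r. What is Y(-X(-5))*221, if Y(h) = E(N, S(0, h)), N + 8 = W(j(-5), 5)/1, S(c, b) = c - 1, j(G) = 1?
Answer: -221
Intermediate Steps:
S(c, b) = -1 + c
N = -18 (N = -8 - 2*5/1 = -8 - 10*1 = -8 - 10 = -18)
X(y) = 1 (X(y) = -3 + 4 = 1)
Y(h) = -1 (Y(h) = -1 + 0 = -1)
Y(-X(-5))*221 = -1*221 = -221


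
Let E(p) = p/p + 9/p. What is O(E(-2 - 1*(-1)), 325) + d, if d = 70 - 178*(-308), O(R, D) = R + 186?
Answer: 55072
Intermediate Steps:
E(p) = 1 + 9/p
O(R, D) = 186 + R
d = 54894 (d = 70 + 54824 = 54894)
O(E(-2 - 1*(-1)), 325) + d = (186 + (9 + (-2 - 1*(-1)))/(-2 - 1*(-1))) + 54894 = (186 + (9 + (-2 + 1))/(-2 + 1)) + 54894 = (186 + (9 - 1)/(-1)) + 54894 = (186 - 1*8) + 54894 = (186 - 8) + 54894 = 178 + 54894 = 55072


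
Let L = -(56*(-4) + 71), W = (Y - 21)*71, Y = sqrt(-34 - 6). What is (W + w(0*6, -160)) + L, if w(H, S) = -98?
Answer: -1436 + 142*I*sqrt(10) ≈ -1436.0 + 449.04*I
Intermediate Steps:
Y = 2*I*sqrt(10) (Y = sqrt(-40) = 2*I*sqrt(10) ≈ 6.3246*I)
W = -1491 + 142*I*sqrt(10) (W = (2*I*sqrt(10) - 21)*71 = (-21 + 2*I*sqrt(10))*71 = -1491 + 142*I*sqrt(10) ≈ -1491.0 + 449.04*I)
L = 153 (L = -(-224 + 71) = -1*(-153) = 153)
(W + w(0*6, -160)) + L = ((-1491 + 142*I*sqrt(10)) - 98) + 153 = (-1589 + 142*I*sqrt(10)) + 153 = -1436 + 142*I*sqrt(10)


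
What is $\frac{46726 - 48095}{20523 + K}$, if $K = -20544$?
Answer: $\frac{1369}{21} \approx 65.19$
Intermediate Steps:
$\frac{46726 - 48095}{20523 + K} = \frac{46726 - 48095}{20523 - 20544} = - \frac{1369}{-21} = \left(-1369\right) \left(- \frac{1}{21}\right) = \frac{1369}{21}$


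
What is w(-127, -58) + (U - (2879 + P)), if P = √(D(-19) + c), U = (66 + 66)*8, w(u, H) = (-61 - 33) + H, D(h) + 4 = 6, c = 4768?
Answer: -1975 - 3*√530 ≈ -2044.1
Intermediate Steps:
D(h) = 2 (D(h) = -4 + 6 = 2)
w(u, H) = -94 + H
U = 1056 (U = 132*8 = 1056)
P = 3*√530 (P = √(2 + 4768) = √4770 = 3*√530 ≈ 69.065)
w(-127, -58) + (U - (2879 + P)) = (-94 - 58) + (1056 - (2879 + 3*√530)) = -152 + (1056 + (-2879 - 3*√530)) = -152 + (-1823 - 3*√530) = -1975 - 3*√530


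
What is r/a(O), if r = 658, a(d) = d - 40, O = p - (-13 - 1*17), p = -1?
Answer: -658/11 ≈ -59.818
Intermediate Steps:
O = 29 (O = -1 - (-13 - 1*17) = -1 - (-13 - 17) = -1 - 1*(-30) = -1 + 30 = 29)
a(d) = -40 + d
r/a(O) = 658/(-40 + 29) = 658/(-11) = 658*(-1/11) = -658/11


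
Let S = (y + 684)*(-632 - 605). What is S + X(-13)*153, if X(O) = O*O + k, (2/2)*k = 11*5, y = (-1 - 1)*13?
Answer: -779674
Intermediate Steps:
y = -26 (y = -2*13 = -26)
S = -813946 (S = (-26 + 684)*(-632 - 605) = 658*(-1237) = -813946)
k = 55 (k = 11*5 = 55)
X(O) = 55 + O² (X(O) = O*O + 55 = O² + 55 = 55 + O²)
S + X(-13)*153 = -813946 + (55 + (-13)²)*153 = -813946 + (55 + 169)*153 = -813946 + 224*153 = -813946 + 34272 = -779674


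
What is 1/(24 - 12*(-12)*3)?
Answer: 1/456 ≈ 0.0021930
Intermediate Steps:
1/(24 - 12*(-12)*3) = 1/(24 + 144*3) = 1/(24 + 432) = 1/456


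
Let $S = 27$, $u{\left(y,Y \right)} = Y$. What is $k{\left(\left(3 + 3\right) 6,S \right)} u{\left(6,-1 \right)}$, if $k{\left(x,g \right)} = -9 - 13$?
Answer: $22$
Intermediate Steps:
$k{\left(x,g \right)} = -22$ ($k{\left(x,g \right)} = -9 - 13 = -22$)
$k{\left(\left(3 + 3\right) 6,S \right)} u{\left(6,-1 \right)} = \left(-22\right) \left(-1\right) = 22$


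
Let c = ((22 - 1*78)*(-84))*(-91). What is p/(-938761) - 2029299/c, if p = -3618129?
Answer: 1151272510265/133949929568 ≈ 8.5948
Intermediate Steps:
c = -428064 (c = ((22 - 78)*(-84))*(-91) = -56*(-84)*(-91) = 4704*(-91) = -428064)
p/(-938761) - 2029299/c = -3618129/(-938761) - 2029299/(-428064) = -3618129*(-1/938761) - 2029299*(-1/428064) = 3618129/938761 + 676433/142688 = 1151272510265/133949929568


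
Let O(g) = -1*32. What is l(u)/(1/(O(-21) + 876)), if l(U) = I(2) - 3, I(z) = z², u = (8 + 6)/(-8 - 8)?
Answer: 844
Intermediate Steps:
u = -7/8 (u = 14/(-16) = 14*(-1/16) = -7/8 ≈ -0.87500)
O(g) = -32
l(U) = 1 (l(U) = 2² - 3 = 4 - 3 = 1)
l(u)/(1/(O(-21) + 876)) = 1/1/(-32 + 876) = 1/1/844 = 1/(1/844) = 1*844 = 844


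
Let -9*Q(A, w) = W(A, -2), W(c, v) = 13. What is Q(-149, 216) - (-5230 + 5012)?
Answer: 1949/9 ≈ 216.56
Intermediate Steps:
Q(A, w) = -13/9 (Q(A, w) = -⅑*13 = -13/9)
Q(-149, 216) - (-5230 + 5012) = -13/9 - (-5230 + 5012) = -13/9 - 1*(-218) = -13/9 + 218 = 1949/9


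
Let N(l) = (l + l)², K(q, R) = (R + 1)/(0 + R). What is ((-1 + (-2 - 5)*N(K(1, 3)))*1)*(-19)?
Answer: 8683/9 ≈ 964.78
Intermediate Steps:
K(q, R) = (1 + R)/R
N(l) = 4*l² (N(l) = (2*l)² = 4*l²)
((-1 + (-2 - 5)*N(K(1, 3)))*1)*(-19) = ((-1 + (-2 - 5)*(4*((1 + 3)/3)²))*1)*(-19) = ((-1 - 28*((⅓)*4)²)*1)*(-19) = ((-1 - 28*(4/3)²)*1)*(-19) = ((-1 - 28*16/9)*1)*(-19) = ((-1 - 7*64/9)*1)*(-19) = ((-1 - 448/9)*1)*(-19) = -457/9*1*(-19) = -457/9*(-19) = 8683/9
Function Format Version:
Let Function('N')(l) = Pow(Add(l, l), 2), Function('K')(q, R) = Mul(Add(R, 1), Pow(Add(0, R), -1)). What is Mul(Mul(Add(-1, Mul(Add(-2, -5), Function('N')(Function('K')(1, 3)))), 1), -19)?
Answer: Rational(8683, 9) ≈ 964.78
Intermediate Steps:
Function('K')(q, R) = Mul(Pow(R, -1), Add(1, R)) (Function('K')(q, R) = Mul(Add(1, R), Pow(R, -1)) = Mul(Pow(R, -1), Add(1, R)))
Function('N')(l) = Mul(4, Pow(l, 2)) (Function('N')(l) = Pow(Mul(2, l), 2) = Mul(4, Pow(l, 2)))
Mul(Mul(Add(-1, Mul(Add(-2, -5), Function('N')(Function('K')(1, 3)))), 1), -19) = Mul(Mul(Add(-1, Mul(Add(-2, -5), Mul(4, Pow(Mul(Pow(3, -1), Add(1, 3)), 2)))), 1), -19) = Mul(Mul(Add(-1, Mul(-7, Mul(4, Pow(Mul(Rational(1, 3), 4), 2)))), 1), -19) = Mul(Mul(Add(-1, Mul(-7, Mul(4, Pow(Rational(4, 3), 2)))), 1), -19) = Mul(Mul(Add(-1, Mul(-7, Mul(4, Rational(16, 9)))), 1), -19) = Mul(Mul(Add(-1, Mul(-7, Rational(64, 9))), 1), -19) = Mul(Mul(Add(-1, Rational(-448, 9)), 1), -19) = Mul(Mul(Rational(-457, 9), 1), -19) = Mul(Rational(-457, 9), -19) = Rational(8683, 9)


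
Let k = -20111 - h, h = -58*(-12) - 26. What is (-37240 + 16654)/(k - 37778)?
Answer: 20586/58559 ≈ 0.35154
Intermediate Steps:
h = 670 (h = 696 - 26 = 670)
k = -20781 (k = -20111 - 1*670 = -20111 - 670 = -20781)
(-37240 + 16654)/(k - 37778) = (-37240 + 16654)/(-20781 - 37778) = -20586/(-58559) = -20586*(-1/58559) = 20586/58559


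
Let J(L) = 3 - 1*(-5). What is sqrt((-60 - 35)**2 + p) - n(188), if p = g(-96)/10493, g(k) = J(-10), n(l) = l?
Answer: -188 + sqrt(993680101169)/10493 ≈ -93.000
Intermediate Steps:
J(L) = 8 (J(L) = 3 + 5 = 8)
g(k) = 8
p = 8/10493 ≈ 0.00076241
sqrt((-60 - 35)**2 + p) - n(188) = sqrt((-60 - 35)**2 + 8/10493) - 1*188 = sqrt((-95)**2 + 8/10493) - 188 = sqrt(9025 + 8/10493) - 188 = sqrt(94699333/10493) - 188 = sqrt(993680101169)/10493 - 188 = -188 + sqrt(993680101169)/10493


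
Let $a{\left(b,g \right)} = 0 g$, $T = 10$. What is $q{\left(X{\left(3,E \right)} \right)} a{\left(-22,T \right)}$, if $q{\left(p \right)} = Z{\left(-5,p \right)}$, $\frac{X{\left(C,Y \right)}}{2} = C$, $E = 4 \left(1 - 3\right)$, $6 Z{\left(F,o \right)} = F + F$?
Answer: $0$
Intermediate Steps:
$Z{\left(F,o \right)} = \frac{F}{3}$ ($Z{\left(F,o \right)} = \frac{F + F}{6} = \frac{2 F}{6} = \frac{F}{3}$)
$E = -8$ ($E = 4 \left(-2\right) = -8$)
$X{\left(C,Y \right)} = 2 C$
$q{\left(p \right)} = - \frac{5}{3}$ ($q{\left(p \right)} = \frac{1}{3} \left(-5\right) = - \frac{5}{3}$)
$a{\left(b,g \right)} = 0$
$q{\left(X{\left(3,E \right)} \right)} a{\left(-22,T \right)} = \left(- \frac{5}{3}\right) 0 = 0$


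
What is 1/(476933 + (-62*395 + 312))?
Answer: 1/452755 ≈ 2.2087e-6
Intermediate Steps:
1/(476933 + (-62*395 + 312)) = 1/(476933 + (-24490 + 312)) = 1/(476933 - 24178) = 1/452755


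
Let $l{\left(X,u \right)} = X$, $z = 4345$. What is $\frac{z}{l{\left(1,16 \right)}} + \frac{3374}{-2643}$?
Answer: $\frac{11480461}{2643} \approx 4343.7$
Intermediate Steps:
$\frac{z}{l{\left(1,16 \right)}} + \frac{3374}{-2643} = \frac{4345}{1} + \frac{3374}{-2643} = 4345 \cdot 1 + 3374 \left(- \frac{1}{2643}\right) = 4345 - \frac{3374}{2643} = \frac{11480461}{2643}$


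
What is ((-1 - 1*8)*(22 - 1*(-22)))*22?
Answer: -8712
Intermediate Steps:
((-1 - 1*8)*(22 - 1*(-22)))*22 = ((-1 - 8)*(22 + 22))*22 = -9*44*22 = -396*22 = -8712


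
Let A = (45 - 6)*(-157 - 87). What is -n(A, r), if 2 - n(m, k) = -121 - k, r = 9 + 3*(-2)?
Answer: -126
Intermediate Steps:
r = 3 (r = 9 - 6 = 3)
A = -9516 (A = 39*(-244) = -9516)
n(m, k) = 123 + k (n(m, k) = 2 - (-121 - k) = 2 + (121 + k) = 123 + k)
-n(A, r) = -(123 + 3) = -1*126 = -126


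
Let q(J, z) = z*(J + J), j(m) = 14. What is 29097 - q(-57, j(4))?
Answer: 30693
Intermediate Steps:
q(J, z) = 2*J*z (q(J, z) = z*(2*J) = 2*J*z)
29097 - q(-57, j(4)) = 29097 - 2*(-57)*14 = 29097 - 1*(-1596) = 29097 + 1596 = 30693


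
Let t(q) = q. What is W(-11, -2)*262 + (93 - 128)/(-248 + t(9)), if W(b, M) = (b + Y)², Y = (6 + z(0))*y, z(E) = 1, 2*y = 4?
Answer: 563597/239 ≈ 2358.1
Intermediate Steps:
y = 2 (y = (½)*4 = 2)
Y = 14 (Y = (6 + 1)*2 = 7*2 = 14)
W(b, M) = (14 + b)² (W(b, M) = (b + 14)² = (14 + b)²)
W(-11, -2)*262 + (93 - 128)/(-248 + t(9)) = (14 - 11)²*262 + (93 - 128)/(-248 + 9) = 3²*262 - 35/(-239) = 9*262 - 35*(-1/239) = 2358 + 35/239 = 563597/239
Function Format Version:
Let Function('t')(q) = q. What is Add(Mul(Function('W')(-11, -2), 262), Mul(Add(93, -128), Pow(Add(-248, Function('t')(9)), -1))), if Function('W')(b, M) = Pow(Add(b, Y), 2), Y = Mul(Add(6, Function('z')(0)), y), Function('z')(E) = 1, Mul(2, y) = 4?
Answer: Rational(563597, 239) ≈ 2358.1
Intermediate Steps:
y = 2 (y = Mul(Rational(1, 2), 4) = 2)
Y = 14 (Y = Mul(Add(6, 1), 2) = Mul(7, 2) = 14)
Function('W')(b, M) = Pow(Add(14, b), 2) (Function('W')(b, M) = Pow(Add(b, 14), 2) = Pow(Add(14, b), 2))
Add(Mul(Function('W')(-11, -2), 262), Mul(Add(93, -128), Pow(Add(-248, Function('t')(9)), -1))) = Add(Mul(Pow(Add(14, -11), 2), 262), Mul(Add(93, -128), Pow(Add(-248, 9), -1))) = Add(Mul(Pow(3, 2), 262), Mul(-35, Pow(-239, -1))) = Add(Mul(9, 262), Mul(-35, Rational(-1, 239))) = Add(2358, Rational(35, 239)) = Rational(563597, 239)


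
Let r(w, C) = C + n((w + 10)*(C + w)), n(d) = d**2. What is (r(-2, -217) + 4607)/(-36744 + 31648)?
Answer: -1536947/2548 ≈ -603.20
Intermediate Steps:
r(w, C) = C + (10 + w)**2*(C + w)**2 (r(w, C) = C + ((w + 10)*(C + w))**2 = C + ((10 + w)*(C + w))**2 = C + (10 + w)**2*(C + w)**2)
(r(-2, -217) + 4607)/(-36744 + 31648) = ((-217 + ((-2)**2 + 10*(-217) + 10*(-2) - 217*(-2))**2) + 4607)/(-36744 + 31648) = ((-217 + (4 - 2170 - 20 + 434)**2) + 4607)/(-5096) = ((-217 + (-1752)**2) + 4607)*(-1/5096) = ((-217 + 3069504) + 4607)*(-1/5096) = (3069287 + 4607)*(-1/5096) = 3073894*(-1/5096) = -1536947/2548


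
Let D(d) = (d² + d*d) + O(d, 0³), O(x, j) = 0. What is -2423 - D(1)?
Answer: -2425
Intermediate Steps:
D(d) = 2*d² (D(d) = (d² + d*d) + 0 = (d² + d²) + 0 = 2*d² + 0 = 2*d²)
-2423 - D(1) = -2423 - 2*1² = -2423 - 2 = -2425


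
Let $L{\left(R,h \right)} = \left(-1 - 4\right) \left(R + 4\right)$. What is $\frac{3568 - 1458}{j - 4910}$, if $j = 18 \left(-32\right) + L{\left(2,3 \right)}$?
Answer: $- \frac{1055}{2758} \approx -0.38252$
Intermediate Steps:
$L{\left(R,h \right)} = -20 - 5 R$ ($L{\left(R,h \right)} = - 5 \left(4 + R\right) = -20 - 5 R$)
$j = -606$ ($j = 18 \left(-32\right) - 30 = -576 - 30 = -606$)
$\frac{3568 - 1458}{j - 4910} = \frac{3568 - 1458}{-606 - 4910} = \frac{2110}{-5516} = 2110 \left(- \frac{1}{5516}\right) = - \frac{1055}{2758}$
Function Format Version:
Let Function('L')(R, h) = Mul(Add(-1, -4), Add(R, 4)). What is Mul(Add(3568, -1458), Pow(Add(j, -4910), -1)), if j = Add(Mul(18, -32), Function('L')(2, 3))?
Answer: Rational(-1055, 2758) ≈ -0.38252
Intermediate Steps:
Function('L')(R, h) = Add(-20, Mul(-5, R)) (Function('L')(R, h) = Mul(-5, Add(4, R)) = Add(-20, Mul(-5, R)))
j = -606 (j = Add(Mul(18, -32), Add(-20, Mul(-5, 2))) = Add(-576, Add(-20, -10)) = Add(-576, -30) = -606)
Mul(Add(3568, -1458), Pow(Add(j, -4910), -1)) = Mul(Add(3568, -1458), Pow(Add(-606, -4910), -1)) = Mul(2110, Pow(-5516, -1)) = Mul(2110, Rational(-1, 5516)) = Rational(-1055, 2758)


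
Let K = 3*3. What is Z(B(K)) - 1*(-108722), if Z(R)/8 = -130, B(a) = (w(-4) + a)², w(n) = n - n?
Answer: 107682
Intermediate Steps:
w(n) = 0
K = 9
B(a) = a² (B(a) = (0 + a)² = a²)
Z(R) = -1040 (Z(R) = 8*(-130) = -1040)
Z(B(K)) - 1*(-108722) = -1040 - 1*(-108722) = -1040 + 108722 = 107682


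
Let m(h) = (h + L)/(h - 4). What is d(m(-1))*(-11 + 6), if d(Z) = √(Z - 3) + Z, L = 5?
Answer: 4 - I*√95 ≈ 4.0 - 9.7468*I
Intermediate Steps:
m(h) = (5 + h)/(-4 + h) (m(h) = (h + 5)/(h - 4) = (5 + h)/(-4 + h))
d(Z) = Z + √(-3 + Z) (d(Z) = √(-3 + Z) + Z = Z + √(-3 + Z))
d(m(-1))*(-11 + 6) = ((5 - 1)/(-4 - 1) + √(-3 + (5 - 1)/(-4 - 1)))*(-11 + 6) = (4/(-5) + √(-3 + 4/(-5)))*(-5) = (-⅕*4 + √(-3 - ⅕*4))*(-5) = (-⅘ + √(-3 - ⅘))*(-5) = (-⅘ + √(-19/5))*(-5) = (-⅘ + I*√95/5)*(-5) = 4 - I*√95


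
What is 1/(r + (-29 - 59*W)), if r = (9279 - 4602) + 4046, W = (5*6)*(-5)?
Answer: 1/17544 ≈ 5.7000e-5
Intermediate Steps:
W = -150 (W = 30*(-5) = -150)
r = 8723 (r = 4677 + 4046 = 8723)
1/(r + (-29 - 59*W)) = 1/(8723 + (-29 - 59*(-150))) = 1/(8723 + (-29 + 8850)) = 1/(8723 + 8821) = 1/17544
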